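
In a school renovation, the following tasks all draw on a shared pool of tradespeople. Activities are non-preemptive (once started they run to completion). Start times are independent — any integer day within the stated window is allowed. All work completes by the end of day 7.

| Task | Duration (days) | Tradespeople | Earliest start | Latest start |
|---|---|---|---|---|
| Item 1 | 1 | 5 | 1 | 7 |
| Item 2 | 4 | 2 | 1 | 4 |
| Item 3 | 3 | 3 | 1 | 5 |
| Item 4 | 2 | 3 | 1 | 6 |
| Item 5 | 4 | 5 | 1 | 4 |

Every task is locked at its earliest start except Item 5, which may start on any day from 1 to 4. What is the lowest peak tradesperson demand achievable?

Item 5@1: d1:18  d2:13  d3:10  d4:7  d5:0  d6:0  d7:0 → peak 18
Item 5@2: d1:13  d2:13  d3:10  d4:7  d5:5  d6:0  d7:0 → peak 13
Item 5@3: d1:13  d2:8  d3:10  d4:7  d5:5  d6:5  d7:0 → peak 13
Item 5@4: d1:13  d2:8  d3:5  d4:7  d5:5  d6:5  d7:5 → peak 13
Best is Item 5@2, peak 13.

13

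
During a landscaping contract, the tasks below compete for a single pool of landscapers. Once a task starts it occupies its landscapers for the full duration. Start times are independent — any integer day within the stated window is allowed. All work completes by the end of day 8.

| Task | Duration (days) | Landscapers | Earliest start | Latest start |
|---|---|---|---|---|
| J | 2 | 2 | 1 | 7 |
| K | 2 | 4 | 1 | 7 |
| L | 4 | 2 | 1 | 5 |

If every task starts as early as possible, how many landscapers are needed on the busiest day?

Early-start schedule: J@1, K@1, L@1.
Load per day: day 1: 8, day 2: 8, day 3: 2, day 4: 2, day 5: 0, day 6: 0, day 7: 0, day 8: 0.
Peak is 8.

8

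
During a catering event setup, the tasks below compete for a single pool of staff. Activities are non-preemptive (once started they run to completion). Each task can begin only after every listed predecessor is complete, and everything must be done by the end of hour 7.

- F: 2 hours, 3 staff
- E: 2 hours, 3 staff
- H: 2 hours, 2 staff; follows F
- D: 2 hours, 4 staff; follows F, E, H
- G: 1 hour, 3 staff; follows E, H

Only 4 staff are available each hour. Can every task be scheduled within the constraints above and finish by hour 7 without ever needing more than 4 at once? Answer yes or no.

no

The minimum achievable peak is 5; 4 < 5, so no feasible schedule stays within the cap.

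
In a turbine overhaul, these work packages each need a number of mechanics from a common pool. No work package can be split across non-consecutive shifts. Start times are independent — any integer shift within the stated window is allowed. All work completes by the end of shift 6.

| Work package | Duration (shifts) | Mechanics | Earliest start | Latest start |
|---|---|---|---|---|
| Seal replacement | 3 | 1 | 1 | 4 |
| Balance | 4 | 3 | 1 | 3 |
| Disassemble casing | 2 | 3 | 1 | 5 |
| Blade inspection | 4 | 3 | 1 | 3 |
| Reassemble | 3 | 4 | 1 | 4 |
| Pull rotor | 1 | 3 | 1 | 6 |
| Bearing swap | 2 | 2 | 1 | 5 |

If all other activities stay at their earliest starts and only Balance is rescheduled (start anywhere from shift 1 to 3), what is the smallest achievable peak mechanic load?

Balance@1: s1:19  s2:16  s3:11  s4:6  s5:0  s6:0 → peak 19
Balance@2: s1:16  s2:16  s3:11  s4:6  s5:3  s6:0 → peak 16
Balance@3: s1:16  s2:13  s3:11  s4:6  s5:3  s6:3 → peak 16
Best is Balance@2, peak 16.

16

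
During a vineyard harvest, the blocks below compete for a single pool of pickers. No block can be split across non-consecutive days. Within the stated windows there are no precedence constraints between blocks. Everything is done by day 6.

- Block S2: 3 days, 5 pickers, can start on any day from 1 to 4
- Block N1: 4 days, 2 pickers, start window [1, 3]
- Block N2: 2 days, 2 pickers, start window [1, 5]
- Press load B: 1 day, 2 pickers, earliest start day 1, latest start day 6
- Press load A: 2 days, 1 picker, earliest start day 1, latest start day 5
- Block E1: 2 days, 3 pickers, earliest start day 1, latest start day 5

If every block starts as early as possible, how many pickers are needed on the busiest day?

Early-start schedule: Block S2@1, Block N1@1, Block N2@1, Press load B@1, Press load A@1, Block E1@1.
Load per day: day 1: 15, day 2: 13, day 3: 7, day 4: 2, day 5: 0, day 6: 0.
Peak is 15.

15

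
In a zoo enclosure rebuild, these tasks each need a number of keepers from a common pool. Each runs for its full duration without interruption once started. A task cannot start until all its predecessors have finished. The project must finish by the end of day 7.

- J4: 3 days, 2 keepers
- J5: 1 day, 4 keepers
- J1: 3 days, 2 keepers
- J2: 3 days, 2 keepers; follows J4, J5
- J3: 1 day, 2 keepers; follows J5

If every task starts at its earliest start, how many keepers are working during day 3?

At early start, day 3 has: J4, J1.
Demand: 2 + 2 = 4.

4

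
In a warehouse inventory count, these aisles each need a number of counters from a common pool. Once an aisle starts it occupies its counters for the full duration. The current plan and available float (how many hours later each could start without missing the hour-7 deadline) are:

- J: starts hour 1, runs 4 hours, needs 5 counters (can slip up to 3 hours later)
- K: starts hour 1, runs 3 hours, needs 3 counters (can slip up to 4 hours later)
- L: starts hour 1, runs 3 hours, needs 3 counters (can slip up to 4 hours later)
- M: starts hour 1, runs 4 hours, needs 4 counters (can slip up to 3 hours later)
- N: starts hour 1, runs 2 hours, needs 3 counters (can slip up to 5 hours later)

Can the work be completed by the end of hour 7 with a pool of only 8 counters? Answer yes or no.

no

Total counter-hours = 60; over 7 hours the average is 60/7 > 8, so some hour must exceed 8.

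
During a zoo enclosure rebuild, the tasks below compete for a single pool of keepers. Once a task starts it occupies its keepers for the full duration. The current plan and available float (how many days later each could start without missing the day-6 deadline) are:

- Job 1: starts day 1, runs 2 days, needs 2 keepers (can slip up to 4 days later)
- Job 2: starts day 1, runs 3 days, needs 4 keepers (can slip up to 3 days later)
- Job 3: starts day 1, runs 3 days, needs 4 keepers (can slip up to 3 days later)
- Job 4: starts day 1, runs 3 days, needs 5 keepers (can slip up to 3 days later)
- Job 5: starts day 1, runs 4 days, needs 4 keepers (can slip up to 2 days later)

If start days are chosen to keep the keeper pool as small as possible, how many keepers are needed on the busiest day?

12

Early-start (Job 1@1, Job 2@1, Job 3@1, Job 4@1, Job 5@1) gives peak 19: d1:19  d2:19  d3:17  d4:4  d5:0  d6:0.
Shift Job 4→4, Job 5→3.
Schedule Job 1@1, Job 2@1, Job 3@1, Job 4@4, Job 5@3: d1:10  d2:10  d3:12  d4:9  d5:9  d6:9 — peak 12.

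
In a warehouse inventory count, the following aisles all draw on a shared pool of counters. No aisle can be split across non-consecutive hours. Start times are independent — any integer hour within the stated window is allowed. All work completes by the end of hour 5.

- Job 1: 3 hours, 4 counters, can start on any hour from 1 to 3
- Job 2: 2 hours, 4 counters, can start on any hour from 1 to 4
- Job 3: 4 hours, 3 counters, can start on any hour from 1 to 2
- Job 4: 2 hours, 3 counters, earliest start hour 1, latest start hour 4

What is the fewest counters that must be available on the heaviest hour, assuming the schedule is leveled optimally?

Early-start (Job 1@1, Job 2@1, Job 3@1, Job 4@1) gives peak 14: h1:14  h2:14  h3:7  h4:3  h5:0.
Shift Job 2→4.
Schedule Job 1@1, Job 2@4, Job 3@1, Job 4@1: h1:10  h2:10  h3:7  h4:7  h5:4 — peak 10.

10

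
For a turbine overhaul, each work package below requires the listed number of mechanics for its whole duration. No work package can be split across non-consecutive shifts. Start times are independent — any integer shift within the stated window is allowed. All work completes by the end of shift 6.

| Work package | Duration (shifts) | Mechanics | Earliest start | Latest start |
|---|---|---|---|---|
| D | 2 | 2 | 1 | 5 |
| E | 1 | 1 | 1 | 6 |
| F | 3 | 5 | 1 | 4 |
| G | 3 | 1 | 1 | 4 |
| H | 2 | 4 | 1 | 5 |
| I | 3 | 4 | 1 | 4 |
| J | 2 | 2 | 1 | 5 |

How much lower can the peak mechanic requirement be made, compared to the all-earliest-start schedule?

11

Early-start peak: s1:19  s2:18  s3:10  s4:0  s5:0  s6:0 ⇒ 19.
Leveled (D@1, E@1, F@1, G@2, H@5, I@4, J@3): s1:8  s2:8  s3:8  s4:7  s5:8  s6:8 ⇒ 8.
Reduction 19 − 8 = 11.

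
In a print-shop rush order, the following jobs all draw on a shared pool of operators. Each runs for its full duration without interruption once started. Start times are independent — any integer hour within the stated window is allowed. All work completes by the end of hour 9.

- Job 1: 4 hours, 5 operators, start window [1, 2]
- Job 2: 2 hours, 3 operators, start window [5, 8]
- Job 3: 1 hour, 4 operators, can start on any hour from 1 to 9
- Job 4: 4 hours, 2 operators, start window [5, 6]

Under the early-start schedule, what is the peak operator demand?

Early-start schedule: Job 1@1, Job 2@5, Job 3@1, Job 4@5.
Load per hour: hour 1: 9, hour 2: 5, hour 3: 5, hour 4: 5, hour 5: 5, hour 6: 5, hour 7: 2, hour 8: 2, hour 9: 0.
Peak is 9.

9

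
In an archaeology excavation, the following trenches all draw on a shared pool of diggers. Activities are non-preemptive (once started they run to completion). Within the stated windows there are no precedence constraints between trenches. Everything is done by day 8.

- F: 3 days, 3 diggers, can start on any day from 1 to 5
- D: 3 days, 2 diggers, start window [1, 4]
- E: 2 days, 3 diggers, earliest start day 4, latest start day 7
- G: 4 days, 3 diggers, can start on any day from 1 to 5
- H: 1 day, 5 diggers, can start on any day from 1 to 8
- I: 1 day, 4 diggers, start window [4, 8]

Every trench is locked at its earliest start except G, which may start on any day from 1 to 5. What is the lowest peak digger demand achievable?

10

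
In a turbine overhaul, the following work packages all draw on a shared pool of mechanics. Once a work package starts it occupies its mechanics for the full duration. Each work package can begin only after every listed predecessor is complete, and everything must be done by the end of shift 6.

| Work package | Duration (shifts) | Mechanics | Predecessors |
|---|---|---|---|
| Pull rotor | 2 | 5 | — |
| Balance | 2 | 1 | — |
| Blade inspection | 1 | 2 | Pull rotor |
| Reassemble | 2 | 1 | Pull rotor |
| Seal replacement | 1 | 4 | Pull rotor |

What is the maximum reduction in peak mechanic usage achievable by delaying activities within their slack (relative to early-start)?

2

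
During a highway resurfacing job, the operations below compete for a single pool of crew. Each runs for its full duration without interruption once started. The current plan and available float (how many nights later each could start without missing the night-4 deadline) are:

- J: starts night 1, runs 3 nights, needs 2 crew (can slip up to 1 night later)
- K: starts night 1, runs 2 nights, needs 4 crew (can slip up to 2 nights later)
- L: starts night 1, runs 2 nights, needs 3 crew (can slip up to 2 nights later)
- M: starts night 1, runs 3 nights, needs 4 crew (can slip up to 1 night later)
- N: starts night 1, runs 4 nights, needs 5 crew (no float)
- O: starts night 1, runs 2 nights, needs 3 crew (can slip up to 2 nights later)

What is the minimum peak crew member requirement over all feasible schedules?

17

Early-start (J@1, K@1, L@1, M@1, N@1, O@1) gives peak 21: n1:21  n2:21  n3:11  n4:5.
Shift L→3, O→3.
Schedule J@1, K@1, L@3, M@1, N@1, O@3: n1:15  n2:15  n3:17  n4:11 — peak 17.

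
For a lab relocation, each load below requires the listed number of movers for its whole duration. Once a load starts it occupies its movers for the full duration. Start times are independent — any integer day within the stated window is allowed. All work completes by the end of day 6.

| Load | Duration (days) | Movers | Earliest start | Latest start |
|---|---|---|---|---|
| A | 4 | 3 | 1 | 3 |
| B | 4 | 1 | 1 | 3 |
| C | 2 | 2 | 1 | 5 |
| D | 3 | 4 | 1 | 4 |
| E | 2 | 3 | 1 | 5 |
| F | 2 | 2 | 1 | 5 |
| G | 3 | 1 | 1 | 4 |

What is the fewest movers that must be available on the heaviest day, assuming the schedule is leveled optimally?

Early-start (A@1, B@1, C@1, D@1, E@1, F@1, G@1) gives peak 16: d1:16  d2:16  d3:9  d4:4  d5:0  d6:0.
Shift C→4, E→5, F→5, G→4.
Schedule A@1, B@1, C@4, D@1, E@5, F@5, G@4: d1:8  d2:8  d3:8  d4:7  d5:8  d6:6 — peak 8.
Total mover-days = 45 over 6 days ⇒ peak ≥ ⌈45/6⌉ = 8, so 8 is optimal.

8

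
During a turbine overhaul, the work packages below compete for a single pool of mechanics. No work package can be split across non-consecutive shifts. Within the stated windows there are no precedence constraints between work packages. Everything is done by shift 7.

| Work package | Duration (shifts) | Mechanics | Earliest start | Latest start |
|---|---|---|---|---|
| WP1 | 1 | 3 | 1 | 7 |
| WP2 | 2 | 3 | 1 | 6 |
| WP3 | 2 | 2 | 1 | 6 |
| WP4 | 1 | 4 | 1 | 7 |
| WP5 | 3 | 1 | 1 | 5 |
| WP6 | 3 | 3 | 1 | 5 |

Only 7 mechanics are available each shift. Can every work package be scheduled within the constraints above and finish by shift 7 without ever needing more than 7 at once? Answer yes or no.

Schedule WP1@1, WP2@2, WP3@1, WP4@4, WP5@3, WP6@5: s1:5  s2:5  s3:4  s4:5  s5:4  s6:3  s7:3 — peak 5 ≤ 7.

yes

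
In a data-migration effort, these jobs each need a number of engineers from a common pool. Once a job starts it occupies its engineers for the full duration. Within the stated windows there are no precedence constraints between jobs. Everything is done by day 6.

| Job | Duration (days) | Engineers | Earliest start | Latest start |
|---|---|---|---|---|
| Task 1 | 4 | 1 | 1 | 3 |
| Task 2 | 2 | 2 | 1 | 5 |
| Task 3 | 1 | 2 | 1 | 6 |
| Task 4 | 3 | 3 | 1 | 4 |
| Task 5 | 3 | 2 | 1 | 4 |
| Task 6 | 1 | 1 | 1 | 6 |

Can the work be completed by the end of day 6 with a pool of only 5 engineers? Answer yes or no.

yes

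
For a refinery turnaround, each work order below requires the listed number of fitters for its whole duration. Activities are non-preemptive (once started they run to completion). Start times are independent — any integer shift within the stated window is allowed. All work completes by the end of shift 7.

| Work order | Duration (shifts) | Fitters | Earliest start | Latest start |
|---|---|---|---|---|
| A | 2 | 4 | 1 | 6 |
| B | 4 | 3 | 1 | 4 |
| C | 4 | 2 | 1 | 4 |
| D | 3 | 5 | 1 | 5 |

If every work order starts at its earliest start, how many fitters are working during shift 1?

14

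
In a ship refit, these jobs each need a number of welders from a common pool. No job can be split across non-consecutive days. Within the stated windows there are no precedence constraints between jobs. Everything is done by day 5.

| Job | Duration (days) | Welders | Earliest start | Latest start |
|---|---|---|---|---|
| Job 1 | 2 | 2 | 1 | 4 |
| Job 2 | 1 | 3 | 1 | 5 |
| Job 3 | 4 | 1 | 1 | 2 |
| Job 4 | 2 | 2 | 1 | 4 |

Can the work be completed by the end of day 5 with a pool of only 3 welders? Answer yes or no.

yes

Schedule Job 1@1, Job 2@5, Job 3@1, Job 4@3: d1:3  d2:3  d3:3  d4:3  d5:3 — peak 3 ≤ 3.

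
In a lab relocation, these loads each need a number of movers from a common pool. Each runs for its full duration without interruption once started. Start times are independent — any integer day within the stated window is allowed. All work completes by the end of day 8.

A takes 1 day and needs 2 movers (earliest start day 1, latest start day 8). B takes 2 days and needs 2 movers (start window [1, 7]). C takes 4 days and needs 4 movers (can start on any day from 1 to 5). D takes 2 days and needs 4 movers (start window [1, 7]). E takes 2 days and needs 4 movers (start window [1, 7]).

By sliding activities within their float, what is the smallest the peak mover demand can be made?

6

Early-start (A@1, B@1, C@1, D@1, E@1) gives peak 16: d1:16  d2:14  d3:4  d4:4  d5:0  d6:0  d7:0  d8:0.
Shift B→2, D→5, E→7.
Schedule A@1, B@2, C@1, D@5, E@7: d1:6  d2:6  d3:6  d4:4  d5:4  d6:4  d7:4  d8:4 — peak 6.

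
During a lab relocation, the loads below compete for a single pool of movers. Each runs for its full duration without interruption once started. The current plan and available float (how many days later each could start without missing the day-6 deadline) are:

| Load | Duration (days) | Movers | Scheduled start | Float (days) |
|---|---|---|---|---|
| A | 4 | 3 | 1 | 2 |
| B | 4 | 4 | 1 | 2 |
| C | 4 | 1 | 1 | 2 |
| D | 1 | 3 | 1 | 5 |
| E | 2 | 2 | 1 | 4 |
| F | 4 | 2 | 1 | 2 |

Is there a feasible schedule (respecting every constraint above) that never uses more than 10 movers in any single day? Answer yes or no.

Schedule A@1, B@1, C@1, D@5, E@1, F@3: d1:10  d2:10  d3:10  d4:10  d5:5  d6:2 — peak 10 ≤ 10.

yes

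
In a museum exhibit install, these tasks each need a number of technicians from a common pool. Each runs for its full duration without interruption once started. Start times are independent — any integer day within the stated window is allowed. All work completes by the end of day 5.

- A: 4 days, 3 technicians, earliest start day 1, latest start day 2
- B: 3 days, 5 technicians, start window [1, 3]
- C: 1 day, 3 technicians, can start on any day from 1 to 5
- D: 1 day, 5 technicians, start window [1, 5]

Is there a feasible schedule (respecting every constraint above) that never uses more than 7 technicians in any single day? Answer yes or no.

The minimum achievable peak is 8; 7 < 8, so no feasible schedule stays within the cap.

no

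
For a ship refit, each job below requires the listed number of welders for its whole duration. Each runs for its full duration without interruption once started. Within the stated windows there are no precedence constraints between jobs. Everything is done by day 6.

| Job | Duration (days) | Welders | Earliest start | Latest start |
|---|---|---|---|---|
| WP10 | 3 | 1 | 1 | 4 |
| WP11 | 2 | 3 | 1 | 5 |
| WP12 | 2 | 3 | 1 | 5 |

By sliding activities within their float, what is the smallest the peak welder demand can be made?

Early-start (WP10@1, WP11@1, WP12@1) gives peak 7: d1:7  d2:7  d3:1  d4:0  d5:0  d6:0.
Shift WP12→3.
Schedule WP10@1, WP11@1, WP12@3: d1:4  d2:4  d3:4  d4:3  d5:0  d6:0 — peak 4.

4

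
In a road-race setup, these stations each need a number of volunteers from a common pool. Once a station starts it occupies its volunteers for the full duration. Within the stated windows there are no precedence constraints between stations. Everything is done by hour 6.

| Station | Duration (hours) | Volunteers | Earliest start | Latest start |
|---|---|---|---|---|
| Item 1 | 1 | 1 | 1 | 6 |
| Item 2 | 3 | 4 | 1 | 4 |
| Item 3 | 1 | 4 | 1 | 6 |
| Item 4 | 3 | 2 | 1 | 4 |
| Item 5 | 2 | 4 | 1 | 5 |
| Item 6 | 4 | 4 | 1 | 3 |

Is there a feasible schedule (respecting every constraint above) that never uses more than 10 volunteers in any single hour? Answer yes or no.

Schedule Item 1@1, Item 2@1, Item 3@1, Item 4@2, Item 5@4, Item 6@2: h1:9  h2:10  h3:10  h4:10  h5:8  h6:0 — peak 10 ≤ 10.

yes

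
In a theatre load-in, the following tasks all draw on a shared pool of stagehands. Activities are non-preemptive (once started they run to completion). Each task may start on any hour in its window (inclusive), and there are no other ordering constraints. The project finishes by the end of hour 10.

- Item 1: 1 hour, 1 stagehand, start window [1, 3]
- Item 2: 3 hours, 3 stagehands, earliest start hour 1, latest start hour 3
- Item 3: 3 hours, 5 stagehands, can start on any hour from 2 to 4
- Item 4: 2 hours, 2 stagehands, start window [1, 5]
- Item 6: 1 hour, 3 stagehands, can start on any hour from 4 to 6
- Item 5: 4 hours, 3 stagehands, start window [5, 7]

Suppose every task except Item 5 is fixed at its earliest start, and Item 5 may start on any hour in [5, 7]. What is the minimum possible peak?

10

Item 5@5: h1:6  h2:10  h3:8  h4:8  h5:3  h6:3  h7:3  h8:3  h9:0  h10:0 → peak 10
Item 5@6: h1:6  h2:10  h3:8  h4:8  h5:0  h6:3  h7:3  h8:3  h9:3  h10:0 → peak 10
Item 5@7: h1:6  h2:10  h3:8  h4:8  h5:0  h6:0  h7:3  h8:3  h9:3  h10:3 → peak 10
Best is Item 5@5, peak 10.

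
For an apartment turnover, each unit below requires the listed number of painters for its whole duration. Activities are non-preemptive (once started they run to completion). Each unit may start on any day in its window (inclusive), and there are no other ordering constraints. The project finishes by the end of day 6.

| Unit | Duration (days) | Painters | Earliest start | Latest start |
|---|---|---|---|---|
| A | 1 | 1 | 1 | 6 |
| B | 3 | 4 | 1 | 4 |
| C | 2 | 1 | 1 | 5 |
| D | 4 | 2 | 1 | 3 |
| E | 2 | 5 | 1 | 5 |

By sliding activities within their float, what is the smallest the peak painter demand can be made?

6

Early-start (A@1, B@1, C@1, D@1, E@1) gives peak 13: d1:13  d2:12  d3:6  d4:2  d5:0  d6:0.
Shift B→2, C→5, E→5.
Schedule A@1, B@2, C@5, D@1, E@5: d1:3  d2:6  d3:6  d4:6  d5:6  d6:6 — peak 6.
Total painter-days = 33 over 6 days ⇒ peak ≥ ⌈33/6⌉ = 6, so 6 is optimal.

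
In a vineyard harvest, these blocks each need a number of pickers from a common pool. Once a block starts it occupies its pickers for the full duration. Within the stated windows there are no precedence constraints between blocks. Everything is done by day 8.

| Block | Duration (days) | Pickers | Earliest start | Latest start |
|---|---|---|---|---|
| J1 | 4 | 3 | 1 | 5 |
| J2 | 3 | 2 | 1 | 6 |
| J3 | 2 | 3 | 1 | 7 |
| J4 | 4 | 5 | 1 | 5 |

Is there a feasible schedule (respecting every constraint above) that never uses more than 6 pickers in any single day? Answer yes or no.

The minimum achievable peak is 7; 6 < 7, so no feasible schedule stays within the cap.

no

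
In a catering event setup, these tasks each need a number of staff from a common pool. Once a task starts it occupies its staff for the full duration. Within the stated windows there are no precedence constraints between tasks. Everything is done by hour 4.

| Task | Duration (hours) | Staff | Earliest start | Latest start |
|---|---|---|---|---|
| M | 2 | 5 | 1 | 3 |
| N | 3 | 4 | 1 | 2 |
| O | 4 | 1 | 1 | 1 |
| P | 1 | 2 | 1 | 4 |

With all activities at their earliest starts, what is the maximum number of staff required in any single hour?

Early-start schedule: M@1, N@1, O@1, P@1.
Load per hour: hour 1: 12, hour 2: 10, hour 3: 5, hour 4: 1.
Peak is 12.

12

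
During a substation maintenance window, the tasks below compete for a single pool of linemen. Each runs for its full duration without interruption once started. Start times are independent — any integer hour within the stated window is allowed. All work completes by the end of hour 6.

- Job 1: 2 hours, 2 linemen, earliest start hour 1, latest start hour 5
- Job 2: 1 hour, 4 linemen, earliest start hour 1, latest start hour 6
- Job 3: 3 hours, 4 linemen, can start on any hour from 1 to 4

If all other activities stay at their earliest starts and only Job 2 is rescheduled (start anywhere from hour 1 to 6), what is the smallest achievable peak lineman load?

6

Job 2@1: h1:10  h2:6  h3:4  h4:0  h5:0  h6:0 → peak 10
Job 2@2: h1:6  h2:10  h3:4  h4:0  h5:0  h6:0 → peak 10
Job 2@3: h1:6  h2:6  h3:8  h4:0  h5:0  h6:0 → peak 8
Job 2@4: h1:6  h2:6  h3:4  h4:4  h5:0  h6:0 → peak 6
Job 2@5: h1:6  h2:6  h3:4  h4:0  h5:4  h6:0 → peak 6
Job 2@6: h1:6  h2:6  h3:4  h4:0  h5:0  h6:4 → peak 6
Best is Job 2@4, peak 6.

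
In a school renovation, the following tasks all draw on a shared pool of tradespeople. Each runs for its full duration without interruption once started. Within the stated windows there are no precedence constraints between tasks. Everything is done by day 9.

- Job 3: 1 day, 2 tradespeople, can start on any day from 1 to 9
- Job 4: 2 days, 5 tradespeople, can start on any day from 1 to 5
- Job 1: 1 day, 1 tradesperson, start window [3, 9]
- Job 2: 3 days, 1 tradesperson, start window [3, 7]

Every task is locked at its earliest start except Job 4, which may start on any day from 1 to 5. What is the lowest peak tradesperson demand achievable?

6

Job 4@1: d1:7  d2:5  d3:2  d4:1  d5:1  d6:0  d7:0  d8:0  d9:0 → peak 7
Job 4@2: d1:2  d2:5  d3:7  d4:1  d5:1  d6:0  d7:0  d8:0  d9:0 → peak 7
Job 4@3: d1:2  d2:0  d3:7  d4:6  d5:1  d6:0  d7:0  d8:0  d9:0 → peak 7
Job 4@4: d1:2  d2:0  d3:2  d4:6  d5:6  d6:0  d7:0  d8:0  d9:0 → peak 6
Job 4@5: d1:2  d2:0  d3:2  d4:1  d5:6  d6:5  d7:0  d8:0  d9:0 → peak 6
Best is Job 4@4, peak 6.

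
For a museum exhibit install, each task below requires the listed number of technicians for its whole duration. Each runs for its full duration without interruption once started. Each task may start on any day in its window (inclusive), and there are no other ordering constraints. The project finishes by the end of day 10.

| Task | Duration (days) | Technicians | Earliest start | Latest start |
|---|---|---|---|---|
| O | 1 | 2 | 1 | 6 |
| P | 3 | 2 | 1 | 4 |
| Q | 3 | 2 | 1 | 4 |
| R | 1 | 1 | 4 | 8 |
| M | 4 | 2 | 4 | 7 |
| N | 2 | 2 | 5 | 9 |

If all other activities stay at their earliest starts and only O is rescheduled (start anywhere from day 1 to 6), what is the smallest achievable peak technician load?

O@1: d1:6  d2:4  d3:4  d4:3  d5:4  d6:4  d7:2  d8:0  d9:0  d10:0 → peak 6
O@2: d1:4  d2:6  d3:4  d4:3  d5:4  d6:4  d7:2  d8:0  d9:0  d10:0 → peak 6
O@3: d1:4  d2:4  d3:6  d4:3  d5:4  d6:4  d7:2  d8:0  d9:0  d10:0 → peak 6
O@4: d1:4  d2:4  d3:4  d4:5  d5:4  d6:4  d7:2  d8:0  d9:0  d10:0 → peak 5
O@5: d1:4  d2:4  d3:4  d4:3  d5:6  d6:4  d7:2  d8:0  d9:0  d10:0 → peak 6
O@6: d1:4  d2:4  d3:4  d4:3  d5:4  d6:6  d7:2  d8:0  d9:0  d10:0 → peak 6
Best is O@4, peak 5.

5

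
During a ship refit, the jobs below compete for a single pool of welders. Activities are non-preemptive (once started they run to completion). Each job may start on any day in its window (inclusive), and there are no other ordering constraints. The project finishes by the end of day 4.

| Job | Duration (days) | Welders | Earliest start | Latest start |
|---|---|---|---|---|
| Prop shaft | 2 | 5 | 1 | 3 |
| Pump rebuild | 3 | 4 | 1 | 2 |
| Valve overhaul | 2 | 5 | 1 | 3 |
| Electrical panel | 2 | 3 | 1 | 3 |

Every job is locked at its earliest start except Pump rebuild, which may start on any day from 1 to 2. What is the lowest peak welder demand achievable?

Pump rebuild@1: d1:17  d2:17  d3:4  d4:0 → peak 17
Pump rebuild@2: d1:13  d2:17  d3:4  d4:4 → peak 17
Best is Pump rebuild@1, peak 17.

17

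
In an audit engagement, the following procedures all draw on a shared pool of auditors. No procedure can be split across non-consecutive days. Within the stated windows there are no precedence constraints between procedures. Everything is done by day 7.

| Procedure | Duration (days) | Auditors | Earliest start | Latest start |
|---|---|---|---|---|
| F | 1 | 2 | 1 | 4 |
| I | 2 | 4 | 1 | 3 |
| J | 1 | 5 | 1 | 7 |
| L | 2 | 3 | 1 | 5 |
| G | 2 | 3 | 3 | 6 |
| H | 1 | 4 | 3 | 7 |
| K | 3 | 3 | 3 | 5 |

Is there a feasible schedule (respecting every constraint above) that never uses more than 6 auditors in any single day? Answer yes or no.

no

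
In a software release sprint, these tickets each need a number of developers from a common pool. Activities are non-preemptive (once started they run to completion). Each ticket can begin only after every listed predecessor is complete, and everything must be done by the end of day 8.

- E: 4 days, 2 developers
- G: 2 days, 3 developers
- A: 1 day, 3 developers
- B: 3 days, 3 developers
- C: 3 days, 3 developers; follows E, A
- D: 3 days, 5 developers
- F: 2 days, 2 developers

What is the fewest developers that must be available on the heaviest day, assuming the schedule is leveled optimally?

Early-start (E@1, G@1, A@1, B@1, C@5, D@1, F@1) gives peak 18: d1:18  d2:15  d3:10  d4:2  d5:3  d6:3  d7:3  d8:0.
Shift B→2, D→5, F→3.
Schedule E@1, G@1, A@1, B@2, C@5, D@5, F@3: d1:8  d2:8  d3:7  d4:7  d5:8  d6:8  d7:8  d8:0 — peak 8.

8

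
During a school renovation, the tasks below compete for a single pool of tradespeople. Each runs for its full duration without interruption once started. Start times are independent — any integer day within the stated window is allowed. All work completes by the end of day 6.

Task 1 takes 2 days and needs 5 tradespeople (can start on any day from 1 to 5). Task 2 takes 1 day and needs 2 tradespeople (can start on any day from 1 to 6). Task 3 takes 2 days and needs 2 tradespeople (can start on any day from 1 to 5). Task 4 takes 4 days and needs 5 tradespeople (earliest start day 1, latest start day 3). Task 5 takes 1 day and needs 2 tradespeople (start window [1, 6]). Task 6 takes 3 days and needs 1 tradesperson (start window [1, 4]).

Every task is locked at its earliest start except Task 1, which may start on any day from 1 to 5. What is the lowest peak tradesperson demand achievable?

Task 1@1: d1:17  d2:13  d3:6  d4:5  d5:0  d6:0 → peak 17
Task 1@2: d1:12  d2:13  d3:11  d4:5  d5:0  d6:0 → peak 13
Task 1@3: d1:12  d2:8  d3:11  d4:10  d5:0  d6:0 → peak 12
Task 1@4: d1:12  d2:8  d3:6  d4:10  d5:5  d6:0 → peak 12
Task 1@5: d1:12  d2:8  d3:6  d4:5  d5:5  d6:5 → peak 12
Best is Task 1@3, peak 12.

12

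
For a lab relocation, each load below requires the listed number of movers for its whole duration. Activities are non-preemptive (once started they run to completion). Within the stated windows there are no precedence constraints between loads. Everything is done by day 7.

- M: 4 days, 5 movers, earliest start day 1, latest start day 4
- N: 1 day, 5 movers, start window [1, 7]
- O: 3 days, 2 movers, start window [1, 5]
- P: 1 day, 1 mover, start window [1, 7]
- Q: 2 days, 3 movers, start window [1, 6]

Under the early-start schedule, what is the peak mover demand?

16

Early-start schedule: M@1, N@1, O@1, P@1, Q@1.
Load per day: day 1: 16, day 2: 10, day 3: 7, day 4: 5, day 5: 0, day 6: 0, day 7: 0.
Peak is 16.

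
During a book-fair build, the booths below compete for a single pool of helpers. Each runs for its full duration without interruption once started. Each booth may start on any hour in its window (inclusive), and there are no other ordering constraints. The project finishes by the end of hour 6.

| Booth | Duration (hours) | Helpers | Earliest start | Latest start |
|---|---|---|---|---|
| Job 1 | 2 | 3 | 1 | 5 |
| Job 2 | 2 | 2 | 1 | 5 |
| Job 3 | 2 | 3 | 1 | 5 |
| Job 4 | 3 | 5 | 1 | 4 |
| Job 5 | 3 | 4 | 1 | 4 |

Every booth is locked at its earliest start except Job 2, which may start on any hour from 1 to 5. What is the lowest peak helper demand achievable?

Job 2@1: h1:17  h2:17  h3:9  h4:0  h5:0  h6:0 → peak 17
Job 2@2: h1:15  h2:17  h3:11  h4:0  h5:0  h6:0 → peak 17
Job 2@3: h1:15  h2:15  h3:11  h4:2  h5:0  h6:0 → peak 15
Job 2@4: h1:15  h2:15  h3:9  h4:2  h5:2  h6:0 → peak 15
Job 2@5: h1:15  h2:15  h3:9  h4:0  h5:2  h6:2 → peak 15
Best is Job 2@3, peak 15.

15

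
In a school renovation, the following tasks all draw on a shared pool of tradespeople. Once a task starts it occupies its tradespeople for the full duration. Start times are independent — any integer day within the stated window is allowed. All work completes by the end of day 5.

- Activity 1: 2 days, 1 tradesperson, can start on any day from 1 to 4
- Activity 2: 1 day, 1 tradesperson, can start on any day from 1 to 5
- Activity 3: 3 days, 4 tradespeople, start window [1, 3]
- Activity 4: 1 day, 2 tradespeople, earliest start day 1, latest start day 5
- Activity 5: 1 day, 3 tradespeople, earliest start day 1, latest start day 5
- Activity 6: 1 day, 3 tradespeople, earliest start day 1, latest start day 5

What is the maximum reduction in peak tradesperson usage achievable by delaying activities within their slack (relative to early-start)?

Early-start peak: d1:14  d2:5  d3:4  d4:0  d5:0 ⇒ 14.
Leveled (Activity 1@1, Activity 2@1, Activity 3@2, Activity 4@5, Activity 5@1, Activity 6@5): d1:5  d2:5  d3:4  d4:4  d5:5 ⇒ 5.
Reduction 14 − 5 = 9.

9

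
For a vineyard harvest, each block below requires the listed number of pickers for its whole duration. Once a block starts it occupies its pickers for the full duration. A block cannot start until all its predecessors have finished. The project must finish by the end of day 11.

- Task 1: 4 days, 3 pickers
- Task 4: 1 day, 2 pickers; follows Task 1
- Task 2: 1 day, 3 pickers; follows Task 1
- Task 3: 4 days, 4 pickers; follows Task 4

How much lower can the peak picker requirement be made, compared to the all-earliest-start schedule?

Early-start peak: d1:3  d2:3  d3:3  d4:3  d5:5  d6:4  d7:4  d8:4  d9:4  d10:0  d11:0 ⇒ 5.
Leveled (Task 1@1, Task 4@5, Task 2@6, Task 3@7): d1:3  d2:3  d3:3  d4:3  d5:2  d6:3  d7:4  d8:4  d9:4  d10:4  d11:0 ⇒ 4.
Reduction 5 − 4 = 1.

1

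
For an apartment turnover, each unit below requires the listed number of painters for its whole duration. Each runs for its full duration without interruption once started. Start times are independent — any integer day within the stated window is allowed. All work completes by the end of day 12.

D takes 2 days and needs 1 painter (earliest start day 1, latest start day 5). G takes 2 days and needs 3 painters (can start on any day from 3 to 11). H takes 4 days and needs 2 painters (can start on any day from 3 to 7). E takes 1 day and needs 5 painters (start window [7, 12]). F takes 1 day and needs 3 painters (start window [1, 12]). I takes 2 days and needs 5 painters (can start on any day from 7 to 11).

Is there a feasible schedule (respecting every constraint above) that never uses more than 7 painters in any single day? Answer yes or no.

yes

Schedule D@1, G@3, H@3, E@7, F@1, I@8: d1:4  d2:1  d3:5  d4:5  d5:2  d6:2  d7:5  d8:5  d9:5  d10:0  d11:0  d12:0 — peak 5 ≤ 7.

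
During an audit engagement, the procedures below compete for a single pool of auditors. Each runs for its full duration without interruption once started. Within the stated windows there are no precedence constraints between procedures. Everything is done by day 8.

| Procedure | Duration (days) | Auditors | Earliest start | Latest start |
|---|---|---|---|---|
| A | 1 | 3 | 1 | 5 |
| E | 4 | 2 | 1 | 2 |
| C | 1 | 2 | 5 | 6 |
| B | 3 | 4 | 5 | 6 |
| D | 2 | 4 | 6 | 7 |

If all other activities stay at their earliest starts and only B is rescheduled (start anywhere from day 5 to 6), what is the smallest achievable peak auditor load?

8

B@5: d1:5  d2:2  d3:2  d4:2  d5:6  d6:8  d7:8  d8:0 → peak 8
B@6: d1:5  d2:2  d3:2  d4:2  d5:2  d6:8  d7:8  d8:4 → peak 8
Best is B@5, peak 8.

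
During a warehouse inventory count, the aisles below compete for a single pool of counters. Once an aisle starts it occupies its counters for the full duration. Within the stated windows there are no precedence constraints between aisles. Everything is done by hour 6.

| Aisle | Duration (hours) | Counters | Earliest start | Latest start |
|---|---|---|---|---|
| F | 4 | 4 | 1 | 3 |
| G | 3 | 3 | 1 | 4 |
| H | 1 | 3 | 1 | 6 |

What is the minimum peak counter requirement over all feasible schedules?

Early-start (F@1, G@1, H@1) gives peak 10: h1:10  h2:7  h3:7  h4:4  h5:0  h6:0.
Shift H→4.
Schedule F@1, G@1, H@4: h1:7  h2:7  h3:7  h4:7  h5:0  h6:0 — peak 7.

7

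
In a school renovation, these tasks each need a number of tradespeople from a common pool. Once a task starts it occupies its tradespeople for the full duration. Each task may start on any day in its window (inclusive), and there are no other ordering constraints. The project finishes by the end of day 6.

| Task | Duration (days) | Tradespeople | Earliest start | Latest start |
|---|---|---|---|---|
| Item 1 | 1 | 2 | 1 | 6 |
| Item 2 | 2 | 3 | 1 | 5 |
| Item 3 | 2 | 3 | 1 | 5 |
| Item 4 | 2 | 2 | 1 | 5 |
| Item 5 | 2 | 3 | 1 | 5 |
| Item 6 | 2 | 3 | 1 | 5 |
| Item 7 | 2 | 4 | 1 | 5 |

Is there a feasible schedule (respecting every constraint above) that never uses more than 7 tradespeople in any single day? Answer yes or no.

yes

Schedule Item 1@1, Item 2@1, Item 3@3, Item 4@1, Item 5@3, Item 6@5, Item 7@5: d1:7  d2:5  d3:6  d4:6  d5:7  d6:7 — peak 7 ≤ 7.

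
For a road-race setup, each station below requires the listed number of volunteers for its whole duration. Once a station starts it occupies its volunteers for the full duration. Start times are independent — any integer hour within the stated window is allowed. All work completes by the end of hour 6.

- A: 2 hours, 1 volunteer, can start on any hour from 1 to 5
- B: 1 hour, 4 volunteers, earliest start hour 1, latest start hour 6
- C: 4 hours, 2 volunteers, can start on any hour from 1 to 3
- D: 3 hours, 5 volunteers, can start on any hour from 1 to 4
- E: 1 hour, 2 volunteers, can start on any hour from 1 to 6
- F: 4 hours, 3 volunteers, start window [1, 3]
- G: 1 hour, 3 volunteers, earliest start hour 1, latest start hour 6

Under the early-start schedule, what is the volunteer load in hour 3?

10

At early start, hour 3 has: C, D, F.
Demand: 2 + 5 + 3 = 10.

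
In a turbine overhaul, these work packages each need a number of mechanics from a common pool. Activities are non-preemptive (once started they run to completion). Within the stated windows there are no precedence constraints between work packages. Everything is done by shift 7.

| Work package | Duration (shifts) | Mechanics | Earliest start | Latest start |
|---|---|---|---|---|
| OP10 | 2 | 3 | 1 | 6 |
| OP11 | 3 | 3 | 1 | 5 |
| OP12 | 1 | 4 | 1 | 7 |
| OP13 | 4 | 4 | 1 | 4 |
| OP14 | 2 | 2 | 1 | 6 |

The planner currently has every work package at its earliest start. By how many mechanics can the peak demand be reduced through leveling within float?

9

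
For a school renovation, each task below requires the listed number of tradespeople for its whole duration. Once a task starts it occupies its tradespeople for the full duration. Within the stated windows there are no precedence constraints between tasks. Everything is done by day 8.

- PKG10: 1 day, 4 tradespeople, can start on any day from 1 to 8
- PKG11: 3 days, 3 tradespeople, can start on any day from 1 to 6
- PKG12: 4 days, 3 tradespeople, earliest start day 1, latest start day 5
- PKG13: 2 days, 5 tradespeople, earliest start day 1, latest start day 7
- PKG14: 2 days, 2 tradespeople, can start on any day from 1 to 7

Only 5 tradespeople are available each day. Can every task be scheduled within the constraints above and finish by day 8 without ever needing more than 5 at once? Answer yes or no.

no

The minimum achievable peak is 6; 5 < 6, so no feasible schedule stays within the cap.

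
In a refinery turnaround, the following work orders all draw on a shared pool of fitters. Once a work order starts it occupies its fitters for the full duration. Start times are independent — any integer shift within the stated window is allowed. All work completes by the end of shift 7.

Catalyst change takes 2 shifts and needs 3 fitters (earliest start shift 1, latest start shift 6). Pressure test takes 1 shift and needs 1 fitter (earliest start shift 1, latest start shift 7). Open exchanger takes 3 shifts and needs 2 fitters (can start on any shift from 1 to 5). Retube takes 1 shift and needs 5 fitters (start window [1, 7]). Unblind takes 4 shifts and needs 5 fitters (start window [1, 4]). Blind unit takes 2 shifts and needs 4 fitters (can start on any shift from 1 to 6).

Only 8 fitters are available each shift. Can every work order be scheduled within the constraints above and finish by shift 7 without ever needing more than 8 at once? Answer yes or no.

Schedule Catalyst change@1, Pressure test@3, Open exchanger@4, Retube@3, Unblind@4, Blind unit@1: s1:7  s2:7  s3:6  s4:7  s5:7  s6:7  s7:5 — peak 7 ≤ 8.

yes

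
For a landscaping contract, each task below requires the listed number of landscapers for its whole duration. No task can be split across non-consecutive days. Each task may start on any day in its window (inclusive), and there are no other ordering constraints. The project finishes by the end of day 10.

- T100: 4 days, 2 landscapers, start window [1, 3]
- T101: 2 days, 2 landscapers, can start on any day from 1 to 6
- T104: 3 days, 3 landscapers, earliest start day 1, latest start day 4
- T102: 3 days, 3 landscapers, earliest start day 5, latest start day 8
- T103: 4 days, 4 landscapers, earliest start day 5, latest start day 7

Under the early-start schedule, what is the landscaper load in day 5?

At early start, day 5 has: T102, T103.
Demand: 3 + 4 = 7.

7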